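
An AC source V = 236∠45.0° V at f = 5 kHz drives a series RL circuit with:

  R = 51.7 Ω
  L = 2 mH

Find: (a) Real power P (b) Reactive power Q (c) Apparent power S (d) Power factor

Step 1 — Angular frequency: ω = 2π·f = 2π·5000 = 3.142e+04 rad/s.
Step 2 — Component impedances:
  R: Z = R = 51.7 Ω
  L: Z = jωL = j·3.142e+04·0.002 = 0 + j62.83 Ω
Step 3 — Series combination: Z_total = R + L = 51.7 + j62.83 Ω = 81.37∠50.6° Ω.
Step 4 — Source phasor: V = 236∠45.0° V = 166.9 + j166.9 V.
Step 5 — Current: I = V / Z = 2.887 - j0.2806 A = 2.9∠-5.6° A.
Step 6 — Complex power: S = V·I* = 434.9 + j528.6 VA.
Step 7 — Real power: P = Re(S) = 434.9 W.
Step 8 — Reactive power: Q = Im(S) = 528.6 VAR.
Step 9 — Apparent power: |S| = 684.5 VA.
Step 10 — Power factor: PF = P/|S| = 0.6354 (lagging).

(a) P = 434.9 W  (b) Q = 528.6 VAR  (c) S = 684.5 VA  (d) PF = 0.6354 (lagging)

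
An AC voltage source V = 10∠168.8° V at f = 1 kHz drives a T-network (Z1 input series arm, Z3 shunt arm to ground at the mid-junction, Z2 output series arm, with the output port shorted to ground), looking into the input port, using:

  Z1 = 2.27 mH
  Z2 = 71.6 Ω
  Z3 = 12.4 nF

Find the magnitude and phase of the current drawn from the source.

Step 1 — Angular frequency: ω = 2π·f = 2π·1000 = 6283 rad/s.
Step 2 — Component impedances:
  Z1: Z = jωL = j·6283·0.00227 = 0 + j14.26 Ω
  Z2: Z = R = 71.6 Ω
  Z3: Z = 1/(jωC) = -j/(ω·C) = 0 - j1.284e+04 Ω
Step 3 — With the output port shorted to ground, the output series arm Z2 runs from the junction to ground; the shunt arm Z3 also runs from the junction to ground. They appear in parallel: Z3 || Z2 = 71.6 - j0.3994 Ω.
Step 4 — Series with input arm Z1: Z_in = Z1 + (Z3 || Z2) = 71.6 + j13.86 Ω = 72.93∠11.0° Ω.
Step 5 — Source phasor: V = 10∠168.8° V = -9.81 + j1.942 V.
Step 6 — Ohm's law: I = V / Z_total = (-9.81 + j1.942) / (71.6 + j13.86) = -0.127 + j0.05172 A.
Step 7 — Convert to polar: |I| = 0.1371 A, ∠I = 157.8°.

I = 0.1371∠157.8° A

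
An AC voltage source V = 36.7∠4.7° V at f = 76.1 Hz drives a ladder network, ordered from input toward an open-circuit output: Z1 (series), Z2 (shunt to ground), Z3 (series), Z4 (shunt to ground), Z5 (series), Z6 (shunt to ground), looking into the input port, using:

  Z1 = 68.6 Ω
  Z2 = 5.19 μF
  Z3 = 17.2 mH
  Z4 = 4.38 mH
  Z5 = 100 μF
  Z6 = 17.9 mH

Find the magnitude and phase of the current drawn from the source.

Step 1 — Angular frequency: ω = 2π·f = 2π·76.1 = 478.2 rad/s.
Step 2 — Component impedances:
  Z1: Z = R = 68.6 Ω
  Z2: Z = 1/(jωC) = -j/(ω·C) = 0 - j403 Ω
  Z3: Z = jωL = j·478.2·0.0172 = 0 + j8.224 Ω
  Z4: Z = jωL = j·478.2·0.00438 = 0 + j2.094 Ω
  Z5: Z = 1/(jωC) = -j/(ω·C) = 0 - j20.91 Ω
  Z6: Z = jωL = j·478.2·0.0179 = 0 + j8.559 Ω
Step 3 — Ladder network (open output): work backward from the far end, alternating series and parallel combinations. Z_in = 68.6 + j11.04 Ω = 69.48∠9.1° Ω.
Step 4 — Source phasor: V = 36.7∠4.7° V = 36.58 + j3.007 V.
Step 5 — Ohm's law: I = V / Z_total = (36.58 + j3.007) / (68.6 + j11.04) = 0.5266 - j0.04091 A.
Step 6 — Convert to polar: |I| = 0.5282 A, ∠I = -4.4°.

I = 0.5282∠-4.4° A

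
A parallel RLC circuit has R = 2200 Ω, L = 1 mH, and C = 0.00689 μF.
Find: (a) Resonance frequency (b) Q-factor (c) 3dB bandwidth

Step 1 — Resonance: ω₀ = 1/√(LC) = 1/√(0.001·6.89e-09) = 3.81e+05 rad/s.
Step 2 — f₀ = ω₀/(2π) = 6.063e+04 Hz.
Step 3 — Parallel Q: Q = R/(ω₀L) = 2200/(3.81e+05·0.001) = 5.775.
Step 4 — Bandwidth: Δω = ω₀/Q = 6.597e+04 rad/s; BW = Δω/(2π) = 1.05e+04 Hz.

(a) f₀ = 6.063e+04 Hz  (b) Q = 5.775  (c) BW = 1.05e+04 Hz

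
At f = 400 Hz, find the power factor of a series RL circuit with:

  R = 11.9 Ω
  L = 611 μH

Step 1 — Angular frequency: ω = 2π·f = 2π·400 = 2513 rad/s.
Step 2 — Component impedances:
  R: Z = R = 11.9 Ω
  L: Z = jωL = j·2513·0.000611 = 0 + j1.536 Ω
Step 3 — Series combination: Z_total = R + L = 11.9 + j1.536 Ω = 12∠7.4° Ω.
Step 4 — Power factor: PF = cos(φ) = Re(Z)/|Z| = 11.9/11.9987 = 0.9918.
Step 5 — Type: Im(Z) = 1.536 ⇒ lagging (phase φ = 7.4°).

PF = 0.9918 (lagging, φ = 7.4°)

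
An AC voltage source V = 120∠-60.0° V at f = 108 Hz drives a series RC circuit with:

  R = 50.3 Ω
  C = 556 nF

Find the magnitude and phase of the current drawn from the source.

Step 1 — Angular frequency: ω = 2π·f = 2π·108 = 678.6 rad/s.
Step 2 — Component impedances:
  R: Z = R = 50.3 Ω
  C: Z = 1/(jωC) = -j/(ω·C) = 0 - j2650 Ω
Step 3 — Series combination: Z_total = R + C = 50.3 - j2650 Ω = 2651∠-88.9° Ω.
Step 4 — Source phasor: V = 120∠-60.0° V = 60 - j103.9 V.
Step 5 — Ohm's law: I = V / Z_total = (60 - j103.9) / (50.3 - j2650) = 0.03962 + j0.02189 A.
Step 6 — Convert to polar: |I| = 0.04527 A, ∠I = 28.9°.

I = 0.04527∠28.9° A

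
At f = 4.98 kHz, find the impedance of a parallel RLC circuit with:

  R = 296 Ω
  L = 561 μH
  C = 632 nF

Step 1 — Angular frequency: ω = 2π·f = 2π·4980 = 3.129e+04 rad/s.
Step 2 — Component impedances:
  R: Z = R = 296 Ω
  L: Z = jωL = j·3.129e+04·0.000561 = 0 + j17.55 Ω
  C: Z = 1/(jωC) = -j/(ω·C) = 0 - j50.57 Ω
Step 3 — Parallel combination: 1/Z_total = 1/R + 1/L + 1/C; Z_total = 2.422 + j26.67 Ω = 26.78∠84.8° Ω.

Z = 2.422 + j26.67 Ω = 26.78∠84.8° Ω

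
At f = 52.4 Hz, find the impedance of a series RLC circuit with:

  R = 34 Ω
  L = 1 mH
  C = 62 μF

Step 1 — Angular frequency: ω = 2π·f = 2π·52.4 = 329.2 rad/s.
Step 2 — Component impedances:
  R: Z = R = 34 Ω
  L: Z = jωL = j·329.2·0.001 = 0 + j0.3292 Ω
  C: Z = 1/(jωC) = -j/(ω·C) = 0 - j48.99 Ω
Step 3 — Series combination: Z_total = R + L + C = 34 - j48.66 Ω = 59.36∠-55.1° Ω.

Z = 34 - j48.66 Ω = 59.36∠-55.1° Ω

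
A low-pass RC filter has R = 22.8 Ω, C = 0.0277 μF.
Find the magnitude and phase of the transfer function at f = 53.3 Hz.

Step 1 — Angular frequency: ω = 2π·53.3 = 334.9 rad/s.
Step 2 — Transfer function: H(jω) = 1/(1 + jωRC).
Step 3 — Denominator: 1 + jωRC = 1 + j·334.9·22.8·2.77e-08 = 1 + j0.0002115.
Step 4 — H = 1 - j0.0002115.
Step 5 — Magnitude: |H| = 1 (-0.0 dB); phase: φ = -0.0°.

|H| = 1 (-0.0 dB), φ = -0.0°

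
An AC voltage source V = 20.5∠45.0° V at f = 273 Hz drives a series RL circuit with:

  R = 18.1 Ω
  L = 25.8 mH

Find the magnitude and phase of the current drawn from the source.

Step 1 — Angular frequency: ω = 2π·f = 2π·273 = 1715 rad/s.
Step 2 — Component impedances:
  R: Z = R = 18.1 Ω
  L: Z = jωL = j·1715·0.0258 = 0 + j44.25 Ω
Step 3 — Series combination: Z_total = R + L = 18.1 + j44.25 Ω = 47.81∠67.8° Ω.
Step 4 — Source phasor: V = 20.5∠45.0° V = 14.5 + j14.5 V.
Step 5 — Ohm's law: I = V / Z_total = (14.5 + j14.5) / (18.1 + j44.25) = 0.3954 - j0.1658 A.
Step 6 — Convert to polar: |I| = 0.4288 A, ∠I = -22.8°.

I = 0.4288∠-22.8° A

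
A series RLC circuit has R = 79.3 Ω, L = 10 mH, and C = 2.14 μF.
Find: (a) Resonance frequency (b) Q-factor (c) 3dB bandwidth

Step 1 — Resonance condition Im(Z)=0 gives ω₀ = 1/√(LC).
Step 2 — ω₀ = 1/√(0.01·2.14e-06) = 6836 rad/s.
Step 3 — f₀ = ω₀/(2π) = 1088 Hz.
Step 4 — Series Q: Q = ω₀L/R = 6836·0.01/79.3 = 0.862.
Step 5 — 3dB bandwidth: Δω = ω₀/Q = 7930 rad/s; BW = Δω/(2π) = 1262 Hz.

(a) f₀ = 1088 Hz  (b) Q = 0.862  (c) BW = 1262 Hz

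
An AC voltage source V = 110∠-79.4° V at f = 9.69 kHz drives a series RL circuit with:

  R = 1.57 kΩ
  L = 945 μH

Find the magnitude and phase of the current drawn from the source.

Step 1 — Angular frequency: ω = 2π·f = 2π·9690 = 6.088e+04 rad/s.
Step 2 — Component impedances:
  R: Z = R = 1570 Ω
  L: Z = jωL = j·6.088e+04·0.000945 = 0 + j57.54 Ω
Step 3 — Series combination: Z_total = R + L = 1570 + j57.54 Ω = 1571∠2.1° Ω.
Step 4 — Source phasor: V = 110∠-79.4° V = 20.23 - j108.1 V.
Step 5 — Ohm's law: I = V / Z_total = (20.23 - j108.1) / (1570 + j57.54) = 0.01035 - j0.06925 A.
Step 6 — Convert to polar: |I| = 0.07002 A, ∠I = -81.5°.

I = 0.07002∠-81.5° A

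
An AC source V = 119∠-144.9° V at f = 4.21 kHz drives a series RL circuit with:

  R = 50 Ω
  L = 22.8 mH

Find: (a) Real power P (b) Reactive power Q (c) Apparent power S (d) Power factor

Step 1 — Angular frequency: ω = 2π·f = 2π·4210 = 2.645e+04 rad/s.
Step 2 — Component impedances:
  R: Z = R = 50 Ω
  L: Z = jωL = j·2.645e+04·0.0228 = 0 + j603.1 Ω
Step 3 — Series combination: Z_total = R + L = 50 + j603.1 Ω = 605.2∠85.3° Ω.
Step 4 — Source phasor: V = 119∠-144.9° V = -97.36 - j68.43 V.
Step 5 — Current: I = V / Z = -0.126 + j0.151 A = 0.1966∠129.8° A.
Step 6 — Complex power: S = V·I* = 1.933 + j23.32 VA.
Step 7 — Real power: P = Re(S) = 1.933 W.
Step 8 — Reactive power: Q = Im(S) = 23.32 VAR.
Step 9 — Apparent power: |S| = 23.4 VA.
Step 10 — Power factor: PF = P/|S| = 0.08262 (lagging).

(a) P = 1.933 W  (b) Q = 23.32 VAR  (c) S = 23.4 VA  (d) PF = 0.08262 (lagging)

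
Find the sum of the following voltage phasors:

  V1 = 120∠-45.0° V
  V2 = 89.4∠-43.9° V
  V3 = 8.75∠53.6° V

Step 1 — Convert each phasor to rectangular form:
  V1 = 120·(cos(-45.0°) + j·sin(-45.0°)) = 84.85 - j84.85 V
  V2 = 89.4·(cos(-43.9°) + j·sin(-43.9°)) = 64.42 - j61.99 V
  V3 = 8.75·(cos(53.6°) + j·sin(53.6°)) = 5.192 + j7.043 V
Step 2 — Sum components: V_total = 154.5 - j139.8 V.
Step 3 — Convert to polar: |V_total| = 208.3 V, ∠V_total = -42.1°.

V_total = 208.3∠-42.1° V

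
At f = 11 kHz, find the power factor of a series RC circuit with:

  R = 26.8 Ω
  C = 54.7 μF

Step 1 — Angular frequency: ω = 2π·f = 2π·1.1e+04 = 6.912e+04 rad/s.
Step 2 — Component impedances:
  R: Z = R = 26.8 Ω
  C: Z = 1/(jωC) = -j/(ω·C) = 0 - j0.2645 Ω
Step 3 — Series combination: Z_total = R + C = 26.8 - j0.2645 Ω = 26.8∠-0.6° Ω.
Step 4 — Power factor: PF = cos(φ) = Re(Z)/|Z| = 26.8/26.8 = 1.
Step 5 — Type: Im(Z) = -0.2645 ⇒ leading (phase φ = -0.6°).

PF = 1 (leading, φ = -0.6°)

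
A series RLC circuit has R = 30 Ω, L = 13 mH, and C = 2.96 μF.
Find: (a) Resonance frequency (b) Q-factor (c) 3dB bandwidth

Step 1 — Resonance condition Im(Z)=0 gives ω₀ = 1/√(LC).
Step 2 — ω₀ = 1/√(0.013·2.96e-06) = 5098 rad/s.
Step 3 — f₀ = ω₀/(2π) = 811.3 Hz.
Step 4 — Series Q: Q = ω₀L/R = 5098·0.013/30 = 2.209.
Step 5 — 3dB bandwidth: Δω = ω₀/Q = 2308 rad/s; BW = Δω/(2π) = 367.3 Hz.

(a) f₀ = 811.3 Hz  (b) Q = 2.209  (c) BW = 367.3 Hz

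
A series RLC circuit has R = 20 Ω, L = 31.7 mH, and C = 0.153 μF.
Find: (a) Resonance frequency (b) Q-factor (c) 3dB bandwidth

Step 1 — Resonance: ω₀ = 1/√(LC) = 1/√(0.0317·1.53e-07) = 1.436e+04 rad/s.
Step 2 — f₀ = ω₀/(2π) = 2285 Hz.
Step 3 — Series Q: Q = ω₀L/R = 1.436e+04·0.0317/20 = 22.76.
Step 4 — Bandwidth: Δω = ω₀/Q = 630.9 rad/s; BW = Δω/(2π) = 100.4 Hz.

(a) f₀ = 2285 Hz  (b) Q = 22.76  (c) BW = 100.4 Hz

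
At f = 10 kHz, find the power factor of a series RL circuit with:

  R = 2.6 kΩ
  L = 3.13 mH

Step 1 — Angular frequency: ω = 2π·f = 2π·1e+04 = 6.283e+04 rad/s.
Step 2 — Component impedances:
  R: Z = R = 2600 Ω
  L: Z = jωL = j·6.283e+04·0.00313 = 0 + j196.7 Ω
Step 3 — Series combination: Z_total = R + L = 2600 + j196.7 Ω = 2607∠4.3° Ω.
Step 4 — Power factor: PF = cos(φ) = Re(Z)/|Z| = 2600/2607.4 = 0.9972.
Step 5 — Type: Im(Z) = 196.7 ⇒ lagging (phase φ = 4.3°).

PF = 0.9972 (lagging, φ = 4.3°)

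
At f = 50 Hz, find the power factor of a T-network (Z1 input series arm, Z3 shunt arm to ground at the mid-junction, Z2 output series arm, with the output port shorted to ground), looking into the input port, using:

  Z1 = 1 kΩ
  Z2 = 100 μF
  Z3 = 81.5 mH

Step 1 — Angular frequency: ω = 2π·f = 2π·50 = 314.2 rad/s.
Step 2 — Component impedances:
  Z1: Z = R = 1000 Ω
  Z2: Z = 1/(jωC) = -j/(ω·C) = 0 - j31.83 Ω
  Z3: Z = jωL = j·314.2·0.0815 = 0 + j25.6 Ω
Step 3 — With the output port shorted to ground, the output series arm Z2 runs from the junction to ground; the shunt arm Z3 also runs from the junction to ground. They appear in parallel: Z3 || Z2 = 0 + j130.9 Ω.
Step 4 — Series with input arm Z1: Z_in = Z1 + (Z3 || Z2) = 1000 + j130.9 Ω = 1009∠7.5° Ω.
Step 5 — Power factor: PF = cos(φ) = Re(Z)/|Z| = 1000/1008.53 = 0.9915.
Step 6 — Type: Im(Z) = 130.9 ⇒ lagging (phase φ = 7.5°).

PF = 0.9915 (lagging, φ = 7.5°)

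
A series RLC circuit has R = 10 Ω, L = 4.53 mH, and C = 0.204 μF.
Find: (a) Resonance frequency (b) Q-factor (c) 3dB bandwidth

Step 1 — Resonance condition Im(Z)=0 gives ω₀ = 1/√(LC).
Step 2 — ω₀ = 1/√(0.00453·2.04e-07) = 3.29e+04 rad/s.
Step 3 — f₀ = ω₀/(2π) = 5235 Hz.
Step 4 — Series Q: Q = ω₀L/R = 3.29e+04·0.00453/10 = 14.9.
Step 5 — 3dB bandwidth: Δω = ω₀/Q = 2208 rad/s; BW = Δω/(2π) = 351.3 Hz.

(a) f₀ = 5235 Hz  (b) Q = 14.9  (c) BW = 351.3 Hz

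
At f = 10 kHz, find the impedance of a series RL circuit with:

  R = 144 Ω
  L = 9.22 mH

Step 1 — Angular frequency: ω = 2π·f = 2π·1e+04 = 6.283e+04 rad/s.
Step 2 — Component impedances:
  R: Z = R = 144 Ω
  L: Z = jωL = j·6.283e+04·0.00922 = 0 + j579.3 Ω
Step 3 — Series combination: Z_total = R + L = 144 + j579.3 Ω = 596.9∠76.0° Ω.

Z = 144 + j579.3 Ω = 596.9∠76.0° Ω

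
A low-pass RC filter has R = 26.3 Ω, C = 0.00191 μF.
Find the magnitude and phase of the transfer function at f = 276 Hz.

Step 1 — Angular frequency: ω = 2π·276 = 1734 rad/s.
Step 2 — Transfer function: H(jω) = 1/(1 + jωRC).
Step 3 — Denominator: 1 + jωRC = 1 + j·1734·26.3·1.91e-09 = 1 + j8.711e-05.
Step 4 — H = 1 - j8.711e-05.
Step 5 — Magnitude: |H| = 1 (-0.0 dB); phase: φ = -0.0°.

|H| = 1 (-0.0 dB), φ = -0.0°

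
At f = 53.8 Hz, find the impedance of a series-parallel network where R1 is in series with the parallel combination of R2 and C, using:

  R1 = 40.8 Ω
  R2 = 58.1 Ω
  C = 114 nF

Step 1 — Angular frequency: ω = 2π·f = 2π·53.8 = 338 rad/s.
Step 2 — Component impedances:
  R1: Z = R = 40.8 Ω
  R2: Z = R = 58.1 Ω
  C: Z = 1/(jωC) = -j/(ω·C) = 0 - j2.595e+04 Ω
Step 3 — Parallel branch: R2 || C = 1/(1/R2 + 1/C) = 58.1 - j0.1301 Ω.
Step 4 — Series with R1: Z_total = R1 + (R2 || C) = 98.9 - j0.1301 Ω = 98.9∠-0.1° Ω.

Z = 98.9 - j0.1301 Ω = 98.9∠-0.1° Ω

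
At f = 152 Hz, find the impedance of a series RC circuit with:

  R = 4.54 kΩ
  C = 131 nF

Step 1 — Angular frequency: ω = 2π·f = 2π·152 = 955 rad/s.
Step 2 — Component impedances:
  R: Z = R = 4540 Ω
  C: Z = 1/(jωC) = -j/(ω·C) = 0 - j7993 Ω
Step 3 — Series combination: Z_total = R + C = 4540 - j7993 Ω = 9192∠-60.4° Ω.

Z = 4540 - j7993 Ω = 9192∠-60.4° Ω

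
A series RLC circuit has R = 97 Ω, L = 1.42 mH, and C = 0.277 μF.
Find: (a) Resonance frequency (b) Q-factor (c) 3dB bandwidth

Step 1 — Resonance condition Im(Z)=0 gives ω₀ = 1/√(LC).
Step 2 — ω₀ = 1/√(0.00142·2.77e-07) = 5.042e+04 rad/s.
Step 3 — f₀ = ω₀/(2π) = 8025 Hz.
Step 4 — Series Q: Q = ω₀L/R = 5.042e+04·0.00142/97 = 0.7381.
Step 5 — 3dB bandwidth: Δω = ω₀/Q = 6.831e+04 rad/s; BW = Δω/(2π) = 1.087e+04 Hz.

(a) f₀ = 8025 Hz  (b) Q = 0.7381  (c) BW = 1.087e+04 Hz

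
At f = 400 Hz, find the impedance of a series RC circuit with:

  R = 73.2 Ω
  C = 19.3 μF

Step 1 — Angular frequency: ω = 2π·f = 2π·400 = 2513 rad/s.
Step 2 — Component impedances:
  R: Z = R = 73.2 Ω
  C: Z = 1/(jωC) = -j/(ω·C) = 0 - j20.62 Ω
Step 3 — Series combination: Z_total = R + C = 73.2 - j20.62 Ω = 76.05∠-15.7° Ω.

Z = 73.2 - j20.62 Ω = 76.05∠-15.7° Ω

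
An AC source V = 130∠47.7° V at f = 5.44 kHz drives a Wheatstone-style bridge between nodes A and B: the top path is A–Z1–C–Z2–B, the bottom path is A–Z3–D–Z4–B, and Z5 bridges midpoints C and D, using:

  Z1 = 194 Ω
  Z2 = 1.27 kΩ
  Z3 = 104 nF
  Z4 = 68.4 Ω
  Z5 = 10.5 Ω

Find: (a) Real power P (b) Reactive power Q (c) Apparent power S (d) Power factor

Step 1 — Angular frequency: ω = 2π·f = 2π·5440 = 3.418e+04 rad/s.
Step 2 — Component impedances:
  Z1: Z = R = 194 Ω
  Z2: Z = R = 1270 Ω
  Z3: Z = 1/(jωC) = -j/(ω·C) = 0 - j281.3 Ω
  Z4: Z = R = 68.4 Ω
  Z5: Z = R = 10.5 Ω
Step 3 — Bridge requires nodal analysis (the Z5 bridge couples midpoints C and D, so the two paths cannot be reduced to a simple series/parallel combination). Setting node B to ground and injecting 1 A at node A, the 3-node admittance system at A, C, D solves to V_A = Z_AB = 198 - j96.71 Ω = 220.4∠-26.0° Ω.
Step 4 — Source phasor: V = 130∠47.7° V = 87.49 + j96.15 V.
Step 5 — Current: I = V / Z = 0.1653 + j0.5663 A = 0.5899∠73.7° A.
Step 6 — Complex power: S = V·I* = 68.91 - j33.66 VA.
Step 7 — Real power: P = Re(S) = 68.91 W.
Step 8 — Reactive power: Q = Im(S) = -33.66 VAR.
Step 9 — Apparent power: |S| = 76.69 VA.
Step 10 — Power factor: PF = P/|S| = 0.8986 (leading).

(a) P = 68.91 W  (b) Q = -33.66 VAR  (c) S = 76.69 VA  (d) PF = 0.8986 (leading)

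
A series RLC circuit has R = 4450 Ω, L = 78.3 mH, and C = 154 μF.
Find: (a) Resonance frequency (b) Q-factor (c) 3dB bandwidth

Step 1 — Resonance: ω₀ = 1/√(LC) = 1/√(0.0783·0.000154) = 288 rad/s.
Step 2 — f₀ = ω₀/(2π) = 45.83 Hz.
Step 3 — Series Q: Q = ω₀L/R = 288·0.0783/4450 = 0.005067.
Step 4 — Bandwidth: Δω = ω₀/Q = 5.683e+04 rad/s; BW = Δω/(2π) = 9045 Hz.

(a) f₀ = 45.83 Hz  (b) Q = 0.005067  (c) BW = 9045 Hz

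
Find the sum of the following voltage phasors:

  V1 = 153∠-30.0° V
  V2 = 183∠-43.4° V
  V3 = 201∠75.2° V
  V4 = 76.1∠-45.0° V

Step 1 — Convert each phasor to rectangular form:
  V1 = 153·(cos(-30.0°) + j·sin(-30.0°)) = 132.5 - j76.5 V
  V2 = 183·(cos(-43.4°) + j·sin(-43.4°)) = 133 - j125.7 V
  V3 = 201·(cos(75.2°) + j·sin(75.2°)) = 51.34 + j194.3 V
  V4 = 76.1·(cos(-45.0°) + j·sin(-45.0°)) = 53.81 - j53.81 V
Step 2 — Sum components: V_total = 370.6 - j61.72 V.
Step 3 — Convert to polar: |V_total| = 375.7 V, ∠V_total = -9.5°.

V_total = 375.7∠-9.5° V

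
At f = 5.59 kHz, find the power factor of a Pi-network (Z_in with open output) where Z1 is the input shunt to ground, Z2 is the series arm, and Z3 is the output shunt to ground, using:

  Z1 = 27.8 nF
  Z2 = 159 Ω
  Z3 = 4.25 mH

Step 1 — Angular frequency: ω = 2π·f = 2π·5590 = 3.512e+04 rad/s.
Step 2 — Component impedances:
  Z1: Z = 1/(jωC) = -j/(ω·C) = 0 - j1024 Ω
  Z2: Z = R = 159 Ω
  Z3: Z = jωL = j·3.512e+04·0.00425 = 0 + j149.3 Ω
Step 3 — With open output, the series arm Z2 and the output shunt Z3 appear in series to ground: Z2 + Z3 = 159 + j149.3 Ω.
Step 4 — Parallel with input shunt Z1: Z_in = Z1 || (Z2 + Z3) = 210.9 + j136.4 Ω = 251.2∠32.9° Ω.
Step 5 — Power factor: PF = cos(φ) = Re(Z)/|Z| = 210.92/251.19 = 0.8397.
Step 6 — Type: Im(Z) = 136.4 ⇒ lagging (phase φ = 32.9°).

PF = 0.8397 (lagging, φ = 32.9°)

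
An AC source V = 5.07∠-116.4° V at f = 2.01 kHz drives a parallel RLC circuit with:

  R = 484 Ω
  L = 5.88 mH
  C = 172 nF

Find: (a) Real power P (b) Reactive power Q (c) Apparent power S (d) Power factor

Step 1 — Angular frequency: ω = 2π·f = 2π·2010 = 1.263e+04 rad/s.
Step 2 — Component impedances:
  R: Z = R = 484 Ω
  L: Z = jωL = j·1.263e+04·0.00588 = 0 + j74.26 Ω
  C: Z = 1/(jωC) = -j/(ω·C) = 0 - j460.4 Ω
Step 3 — Parallel combination: 1/Z_total = 1/R + 1/L + 1/C; Z_total = 15.67 + j85.68 Ω = 87.1∠79.6° Ω.
Step 4 — Source phasor: V = 5.07∠-116.4° V = -2.254 - j4.541 V.
Step 5 — Current: I = V / Z = -0.05595 + j0.01608 A = 0.05821∠164.0° A.
Step 6 — Complex power: S = V·I* = 0.05311 + j0.2903 VA.
Step 7 — Real power: P = Re(S) = 0.05311 W.
Step 8 — Reactive power: Q = Im(S) = 0.2903 VAR.
Step 9 — Apparent power: |S| = 0.2951 VA.
Step 10 — Power factor: PF = P/|S| = 0.18 (lagging).

(a) P = 0.05311 W  (b) Q = 0.2903 VAR  (c) S = 0.2951 VA  (d) PF = 0.18 (lagging)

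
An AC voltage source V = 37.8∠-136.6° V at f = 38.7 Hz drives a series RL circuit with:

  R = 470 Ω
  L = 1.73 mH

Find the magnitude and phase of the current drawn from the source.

Step 1 — Angular frequency: ω = 2π·f = 2π·38.7 = 243.2 rad/s.
Step 2 — Component impedances:
  R: Z = R = 470 Ω
  L: Z = jωL = j·243.2·0.00173 = 0 + j0.4207 Ω
Step 3 — Series combination: Z_total = R + L = 470 + j0.4207 Ω = 470∠0.1° Ω.
Step 4 — Source phasor: V = 37.8∠-136.6° V = -27.46 - j25.97 V.
Step 5 — Ohm's law: I = V / Z_total = (-27.46 - j25.97) / (470 + j0.4207) = -0.05848 - j0.05521 A.
Step 6 — Convert to polar: |I| = 0.08043 A, ∠I = -136.7°.

I = 0.08043∠-136.7° A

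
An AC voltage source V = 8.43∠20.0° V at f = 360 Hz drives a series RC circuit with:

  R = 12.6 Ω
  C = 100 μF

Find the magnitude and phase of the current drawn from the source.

Step 1 — Angular frequency: ω = 2π·f = 2π·360 = 2262 rad/s.
Step 2 — Component impedances:
  R: Z = R = 12.6 Ω
  C: Z = 1/(jωC) = -j/(ω·C) = 0 - j4.421 Ω
Step 3 — Series combination: Z_total = R + C = 12.6 - j4.421 Ω = 13.35∠-19.3° Ω.
Step 4 — Source phasor: V = 8.43∠20.0° V = 7.922 + j2.883 V.
Step 5 — Ohm's law: I = V / Z_total = (7.922 + j2.883) / (12.6 - j4.421) = 0.4883 + j0.4002 A.
Step 6 — Convert to polar: |I| = 0.6313 A, ∠I = 39.3°.

I = 0.6313∠39.3° A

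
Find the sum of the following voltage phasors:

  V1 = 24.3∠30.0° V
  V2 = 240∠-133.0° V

Step 1 — Convert each phasor to rectangular form:
  V1 = 24.3·(cos(30.0°) + j·sin(30.0°)) = 21.04 + j12.15 V
  V2 = 240·(cos(-133.0°) + j·sin(-133.0°)) = -163.7 - j175.5 V
Step 2 — Sum components: V_total = -142.6 - j163.4 V.
Step 3 — Convert to polar: |V_total| = 216.9 V, ∠V_total = -131.1°.

V_total = 216.9∠-131.1° V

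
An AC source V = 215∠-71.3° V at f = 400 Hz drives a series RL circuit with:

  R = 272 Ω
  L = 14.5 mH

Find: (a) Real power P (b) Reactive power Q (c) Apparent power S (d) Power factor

Step 1 — Angular frequency: ω = 2π·f = 2π·400 = 2513 rad/s.
Step 2 — Component impedances:
  R: Z = R = 272 Ω
  L: Z = jωL = j·2513·0.0145 = 0 + j36.44 Ω
Step 3 — Series combination: Z_total = R + L = 272 + j36.44 Ω = 274.4∠7.6° Ω.
Step 4 — Source phasor: V = 215∠-71.3° V = 68.93 - j203.7 V.
Step 5 — Current: I = V / Z = 0.1504 - j0.7689 A = 0.7834∠-78.9° A.
Step 6 — Complex power: S = V·I* = 166.9 + j22.37 VA.
Step 7 — Real power: P = Re(S) = 166.9 W.
Step 8 — Reactive power: Q = Im(S) = 22.37 VAR.
Step 9 — Apparent power: |S| = 168.4 VA.
Step 10 — Power factor: PF = P/|S| = 0.9911 (lagging).

(a) P = 166.9 W  (b) Q = 22.37 VAR  (c) S = 168.4 VA  (d) PF = 0.9911 (lagging)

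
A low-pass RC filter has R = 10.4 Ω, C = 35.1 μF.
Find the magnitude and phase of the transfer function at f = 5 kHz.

Step 1 — Angular frequency: ω = 2π·5000 = 3.142e+04 rad/s.
Step 2 — Transfer function: H(jω) = 1/(1 + jωRC).
Step 3 — Denominator: 1 + jωRC = 1 + j·3.142e+04·10.4·3.51e-05 = 1 + j11.47.
Step 4 — H = 0.007546 - j0.08654.
Step 5 — Magnitude: |H| = 0.08687 (-21.2 dB); phase: φ = -85.0°.

|H| = 0.08687 (-21.2 dB), φ = -85.0°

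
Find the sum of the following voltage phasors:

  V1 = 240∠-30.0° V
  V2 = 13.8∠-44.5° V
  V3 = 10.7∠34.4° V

Step 1 — Convert each phasor to rectangular form:
  V1 = 240·(cos(-30.0°) + j·sin(-30.0°)) = 207.8 - j120 V
  V2 = 13.8·(cos(-44.5°) + j·sin(-44.5°)) = 9.843 - j9.673 V
  V3 = 10.7·(cos(34.4°) + j·sin(34.4°)) = 8.829 + j6.045 V
Step 2 — Sum components: V_total = 226.5 - j123.6 V.
Step 3 — Convert to polar: |V_total| = 258.1 V, ∠V_total = -28.6°.

V_total = 258.1∠-28.6° V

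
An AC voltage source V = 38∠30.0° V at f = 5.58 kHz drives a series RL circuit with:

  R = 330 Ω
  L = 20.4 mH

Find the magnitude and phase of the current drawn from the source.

Step 1 — Angular frequency: ω = 2π·f = 2π·5580 = 3.506e+04 rad/s.
Step 2 — Component impedances:
  R: Z = R = 330 Ω
  L: Z = jωL = j·3.506e+04·0.0204 = 0 + j715.2 Ω
Step 3 — Series combination: Z_total = R + L = 330 + j715.2 Ω = 787.7∠65.2° Ω.
Step 4 — Source phasor: V = 38∠30.0° V = 32.91 + j19 V.
Step 5 — Ohm's law: I = V / Z_total = (32.91 + j19) / (330 + j715.2) = 0.03941 - j0.02783 A.
Step 6 — Convert to polar: |I| = 0.04824 A, ∠I = -35.2°.

I = 0.04824∠-35.2° A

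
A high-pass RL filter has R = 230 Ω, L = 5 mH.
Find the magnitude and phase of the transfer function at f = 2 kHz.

Step 1 — Angular frequency: ω = 2π·2000 = 1.257e+04 rad/s.
Step 2 — Transfer function: H(jω) = jωL/(R + jωL).
Step 3 — Numerator jωL = j·62.83; denominator R + jωL = 230 + j62.83.
Step 4 — H = 0.06945 + j0.2542.
Step 5 — Magnitude: |H| = 0.2635 (-11.6 dB); phase: φ = 74.7°.

|H| = 0.2635 (-11.6 dB), φ = 74.7°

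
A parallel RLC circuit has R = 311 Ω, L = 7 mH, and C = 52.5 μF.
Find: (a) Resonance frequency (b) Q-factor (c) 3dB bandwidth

Step 1 — Resonance: ω₀ = 1/√(LC) = 1/√(0.007·5.25e-05) = 1650 rad/s.
Step 2 — f₀ = ω₀/(2π) = 262.5 Hz.
Step 3 — Parallel Q: Q = R/(ω₀L) = 311/(1650·0.007) = 26.93.
Step 4 — Bandwidth: Δω = ω₀/Q = 61.25 rad/s; BW = Δω/(2π) = 9.748 Hz.

(a) f₀ = 262.5 Hz  (b) Q = 26.93  (c) BW = 9.748 Hz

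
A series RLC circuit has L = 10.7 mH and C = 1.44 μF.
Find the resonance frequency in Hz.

Step 1 — Resonance condition Im(Z)=0 gives ω₀ = 1/√(LC).
Step 2 — ω₀ = 1/√(0.0107·1.44e-06) = 8056 rad/s.
Step 3 — f₀ = ω₀/(2π) = 1282 Hz.

f₀ = 1282 Hz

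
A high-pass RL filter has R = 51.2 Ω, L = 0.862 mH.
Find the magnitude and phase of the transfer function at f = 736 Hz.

Step 1 — Angular frequency: ω = 2π·736 = 4624 rad/s.
Step 2 — Transfer function: H(jω) = jωL/(R + jωL).
Step 3 — Numerator jωL = j·3.986; denominator R + jωL = 51.2 + j3.986.
Step 4 — H = 0.006025 + j0.07739.
Step 5 — Magnitude: |H| = 0.07762 (-22.2 dB); phase: φ = 85.5°.

|H| = 0.07762 (-22.2 dB), φ = 85.5°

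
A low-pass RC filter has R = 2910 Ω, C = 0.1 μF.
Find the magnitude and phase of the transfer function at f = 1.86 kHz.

Step 1 — Angular frequency: ω = 2π·1860 = 1.169e+04 rad/s.
Step 2 — Transfer function: H(jω) = 1/(1 + jωRC).
Step 3 — Denominator: 1 + jωRC = 1 + j·1.169e+04·2910·1e-07 = 1 + j3.401.
Step 4 — H = 0.07958 - j0.2706.
Step 5 — Magnitude: |H| = 0.2821 (-11.0 dB); phase: φ = -73.6°.

|H| = 0.2821 (-11.0 dB), φ = -73.6°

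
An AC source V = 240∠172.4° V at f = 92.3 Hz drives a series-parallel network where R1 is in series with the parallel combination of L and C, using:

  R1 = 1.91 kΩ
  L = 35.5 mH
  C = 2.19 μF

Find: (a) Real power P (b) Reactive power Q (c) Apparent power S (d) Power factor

Step 1 — Angular frequency: ω = 2π·f = 2π·92.3 = 579.9 rad/s.
Step 2 — Component impedances:
  R1: Z = R = 1910 Ω
  L: Z = jωL = j·579.9·0.0355 = 0 + j20.59 Ω
  C: Z = 1/(jωC) = -j/(ω·C) = 0 - j787.4 Ω
Step 3 — Parallel branch: L || C = 1/(1/L + 1/C) = 0 + j21.14 Ω.
Step 4 — Series with R1: Z_total = R1 + (L || C) = 1910 + j21.14 Ω = 1910∠0.6° Ω.
Step 5 — Source phasor: V = 240∠172.4° V = -237.9 + j31.74 V.
Step 6 — Current: I = V / Z = -0.1244 + j0.01799 A = 0.1256∠171.8° A.
Step 7 — Complex power: S = V·I* = 30.15 + j0.3337 VA.
Step 8 — Real power: P = Re(S) = 30.15 W.
Step 9 — Reactive power: Q = Im(S) = 0.3337 VAR.
Step 10 — Apparent power: |S| = 30.16 VA.
Step 11 — Power factor: PF = P/|S| = 0.9999 (lagging).

(a) P = 30.15 W  (b) Q = 0.3337 VAR  (c) S = 30.16 VA  (d) PF = 0.9999 (lagging)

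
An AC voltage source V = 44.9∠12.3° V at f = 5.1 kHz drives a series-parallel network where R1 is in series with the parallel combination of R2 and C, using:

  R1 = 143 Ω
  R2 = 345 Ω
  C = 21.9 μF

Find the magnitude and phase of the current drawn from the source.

Step 1 — Angular frequency: ω = 2π·f = 2π·5100 = 3.204e+04 rad/s.
Step 2 — Component impedances:
  R1: Z = R = 143 Ω
  R2: Z = R = 345 Ω
  C: Z = 1/(jωC) = -j/(ω·C) = 0 - j1.425 Ω
Step 3 — Parallel branch: R2 || C = 1/(1/R2 + 1/C) = 0.005886 - j1.425 Ω.
Step 4 — Series with R1: Z_total = R1 + (R2 || C) = 143 - j1.425 Ω = 143∠-0.6° Ω.
Step 5 — Source phasor: V = 44.9∠12.3° V = 43.87 + j9.565 V.
Step 6 — Ohm's law: I = V / Z_total = (43.87 + j9.565) / (143 - j1.425) = 0.3061 + j0.06994 A.
Step 7 — Convert to polar: |I| = 0.314 A, ∠I = 12.9°.

I = 0.314∠12.9° A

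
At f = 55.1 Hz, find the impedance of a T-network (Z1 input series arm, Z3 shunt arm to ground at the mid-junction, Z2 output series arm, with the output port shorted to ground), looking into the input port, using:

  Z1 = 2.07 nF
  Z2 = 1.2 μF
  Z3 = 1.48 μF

Step 1 — Angular frequency: ω = 2π·f = 2π·55.1 = 346.2 rad/s.
Step 2 — Component impedances:
  Z1: Z = 1/(jωC) = -j/(ω·C) = 0 - j1.395e+06 Ω
  Z2: Z = 1/(jωC) = -j/(ω·C) = 0 - j2407 Ω
  Z3: Z = 1/(jωC) = -j/(ω·C) = 0 - j1952 Ω
Step 3 — With the output port shorted to ground, the output series arm Z2 runs from the junction to ground; the shunt arm Z3 also runs from the junction to ground. They appear in parallel: Z3 || Z2 = 0 - j1078 Ω.
Step 4 — Series with input arm Z1: Z_in = Z1 + (Z3 || Z2) = 0 - j1.396e+06 Ω = 1.396e+06∠-90.0° Ω.

Z = 0 - j1.396e+06 Ω = 1.396e+06∠-90.0° Ω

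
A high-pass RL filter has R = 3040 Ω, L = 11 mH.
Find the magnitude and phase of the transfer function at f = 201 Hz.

Step 1 — Angular frequency: ω = 2π·201 = 1263 rad/s.
Step 2 — Transfer function: H(jω) = jωL/(R + jωL).
Step 3 — Numerator jωL = j·13.89; denominator R + jωL = 3040 + j13.89.
Step 4 — H = 2.088e-05 + j0.00457.
Step 5 — Magnitude: |H| = 0.00457 (-46.8 dB); phase: φ = 89.7°.

|H| = 0.00457 (-46.8 dB), φ = 89.7°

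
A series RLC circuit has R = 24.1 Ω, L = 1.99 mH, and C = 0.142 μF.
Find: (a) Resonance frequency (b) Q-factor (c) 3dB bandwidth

Step 1 — Resonance: ω₀ = 1/√(LC) = 1/√(0.00199·1.42e-07) = 5.949e+04 rad/s.
Step 2 — f₀ = ω₀/(2π) = 9468 Hz.
Step 3 — Series Q: Q = ω₀L/R = 5.949e+04·0.00199/24.1 = 4.912.
Step 4 — Bandwidth: Δω = ω₀/Q = 1.211e+04 rad/s; BW = Δω/(2π) = 1927 Hz.

(a) f₀ = 9468 Hz  (b) Q = 4.912  (c) BW = 1927 Hz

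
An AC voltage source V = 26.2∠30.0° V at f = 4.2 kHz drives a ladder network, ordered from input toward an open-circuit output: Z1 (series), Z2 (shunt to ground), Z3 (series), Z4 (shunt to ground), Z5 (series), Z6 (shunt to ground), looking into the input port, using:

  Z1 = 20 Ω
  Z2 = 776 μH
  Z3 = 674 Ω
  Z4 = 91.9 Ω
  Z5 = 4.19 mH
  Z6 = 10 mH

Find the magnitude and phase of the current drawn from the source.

Step 1 — Angular frequency: ω = 2π·f = 2π·4200 = 2.639e+04 rad/s.
Step 2 — Component impedances:
  Z1: Z = R = 20 Ω
  Z2: Z = jωL = j·2.639e+04·0.000776 = 0 + j20.48 Ω
  Z3: Z = R = 674 Ω
  Z4: Z = R = 91.9 Ω
  Z5: Z = jωL = j·2.639e+04·0.00419 = 0 + j110.6 Ω
  Z6: Z = jωL = j·2.639e+04·0.01 = 0 + j263.9 Ω
Step 3 — Ladder network (open output): work backward from the far end, alternating series and parallel combinations. Z_in = 20.55 + j20.45 Ω = 28.99∠44.9° Ω.
Step 4 — Source phasor: V = 26.2∠30.0° V = 22.69 + j13.1 V.
Step 5 — Ohm's law: I = V / Z_total = (22.69 + j13.1) / (20.55 + j20.45) = 0.8735 - j0.2317 A.
Step 6 — Convert to polar: |I| = 0.9038 A, ∠I = -14.9°.

I = 0.9038∠-14.9° A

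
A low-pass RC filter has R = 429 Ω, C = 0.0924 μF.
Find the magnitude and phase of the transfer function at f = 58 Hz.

Step 1 — Angular frequency: ω = 2π·58 = 364.4 rad/s.
Step 2 — Transfer function: H(jω) = 1/(1 + jωRC).
Step 3 — Denominator: 1 + jωRC = 1 + j·364.4·429·9.24e-08 = 1 + j0.01445.
Step 4 — H = 0.9998 - j0.01444.
Step 5 — Magnitude: |H| = 0.9999 (-0.0 dB); phase: φ = -0.8°.

|H| = 0.9999 (-0.0 dB), φ = -0.8°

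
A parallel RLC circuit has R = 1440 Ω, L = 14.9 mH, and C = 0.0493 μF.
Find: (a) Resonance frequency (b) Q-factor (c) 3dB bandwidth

Step 1 — Resonance: ω₀ = 1/√(LC) = 1/√(0.0149·4.93e-08) = 3.69e+04 rad/s.
Step 2 — f₀ = ω₀/(2π) = 5872 Hz.
Step 3 — Parallel Q: Q = R/(ω₀L) = 1440/(3.69e+04·0.0149) = 2.619.
Step 4 — Bandwidth: Δω = ω₀/Q = 1.409e+04 rad/s; BW = Δω/(2π) = 2242 Hz.

(a) f₀ = 5872 Hz  (b) Q = 2.619  (c) BW = 2242 Hz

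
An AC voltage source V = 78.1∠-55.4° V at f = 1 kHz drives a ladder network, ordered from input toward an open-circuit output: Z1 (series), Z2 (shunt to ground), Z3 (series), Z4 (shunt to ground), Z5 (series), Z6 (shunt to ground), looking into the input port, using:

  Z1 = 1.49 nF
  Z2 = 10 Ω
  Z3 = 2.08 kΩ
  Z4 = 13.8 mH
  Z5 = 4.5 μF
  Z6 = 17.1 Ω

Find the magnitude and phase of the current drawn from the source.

Step 1 — Angular frequency: ω = 2π·f = 2π·1000 = 6283 rad/s.
Step 2 — Component impedances:
  Z1: Z = 1/(jωC) = -j/(ω·C) = 0 - j1.068e+05 Ω
  Z2: Z = R = 10 Ω
  Z3: Z = R = 2080 Ω
  Z4: Z = jωL = j·6283·0.0138 = 0 + j86.71 Ω
  Z5: Z = 1/(jωC) = -j/(ω·C) = 0 - j35.37 Ω
  Z6: Z = R = 17.1 Ω
Step 3 — Ladder network (open output): work backward from the far end, alternating series and parallel combinations. Z_in = 9.953 - j1.068e+05 Ω = 1.068e+05∠-90.0° Ω.
Step 4 — Source phasor: V = 78.1∠-55.4° V = 44.35 - j64.29 V.
Step 5 — Ohm's law: I = V / Z_total = (44.35 - j64.29) / (9.953 - j1.068e+05) = 0.0006019 + j0.0004151 A.
Step 6 — Convert to polar: |I| = 0.0007312 A, ∠I = 34.6°.

I = 0.0007312∠34.6° A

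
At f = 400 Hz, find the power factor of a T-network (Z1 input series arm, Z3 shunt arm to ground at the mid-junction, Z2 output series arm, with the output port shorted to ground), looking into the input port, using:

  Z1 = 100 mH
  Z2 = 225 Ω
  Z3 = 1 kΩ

Step 1 — Angular frequency: ω = 2π·f = 2π·400 = 2513 rad/s.
Step 2 — Component impedances:
  Z1: Z = jωL = j·2513·0.1 = 0 + j251.3 Ω
  Z2: Z = R = 225 Ω
  Z3: Z = R = 1000 Ω
Step 3 — With the output port shorted to ground, the output series arm Z2 runs from the junction to ground; the shunt arm Z3 also runs from the junction to ground. They appear in parallel: Z3 || Z2 = 183.7 Ω.
Step 4 — Series with input arm Z1: Z_in = Z1 + (Z3 || Z2) = 183.7 + j251.3 Ω = 311.3∠53.8° Ω.
Step 5 — Power factor: PF = cos(φ) = Re(Z)/|Z| = 183.67/311.29 = 0.59.
Step 6 — Type: Im(Z) = 251.3 ⇒ lagging (phase φ = 53.8°).

PF = 0.59 (lagging, φ = 53.8°)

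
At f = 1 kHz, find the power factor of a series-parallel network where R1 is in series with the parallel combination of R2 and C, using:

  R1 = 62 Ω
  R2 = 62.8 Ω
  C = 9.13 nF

Step 1 — Angular frequency: ω = 2π·f = 2π·1000 = 6283 rad/s.
Step 2 — Component impedances:
  R1: Z = R = 62 Ω
  R2: Z = R = 62.8 Ω
  C: Z = 1/(jωC) = -j/(ω·C) = 0 - j1.743e+04 Ω
Step 3 — Parallel branch: R2 || C = 1/(1/R2 + 1/C) = 62.8 - j0.2262 Ω.
Step 4 — Series with R1: Z_total = R1 + (R2 || C) = 124.8 - j0.2262 Ω = 124.8∠-0.1° Ω.
Step 5 — Power factor: PF = cos(φ) = Re(Z)/|Z| = 124.8/124.8 = 1.
Step 6 — Type: Im(Z) = -0.2262 ⇒ leading (phase φ = -0.1°).

PF = 1 (leading, φ = -0.1°)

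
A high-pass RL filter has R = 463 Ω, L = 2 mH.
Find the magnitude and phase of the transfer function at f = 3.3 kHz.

Step 1 — Angular frequency: ω = 2π·3300 = 2.073e+04 rad/s.
Step 2 — Transfer function: H(jω) = jωL/(R + jωL).
Step 3 — Numerator jωL = j·41.47; denominator R + jωL = 463 + j41.47.
Step 4 — H = 0.007958 + j0.08885.
Step 5 — Magnitude: |H| = 0.08921 (-21.0 dB); phase: φ = 84.9°.

|H| = 0.08921 (-21.0 dB), φ = 84.9°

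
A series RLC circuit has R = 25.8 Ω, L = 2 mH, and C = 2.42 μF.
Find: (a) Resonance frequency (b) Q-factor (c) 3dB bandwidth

Step 1 — Resonance: ω₀ = 1/√(LC) = 1/√(0.002·2.42e-06) = 1.437e+04 rad/s.
Step 2 — f₀ = ω₀/(2π) = 2288 Hz.
Step 3 — Series Q: Q = ω₀L/R = 1.437e+04·0.002/25.8 = 1.114.
Step 4 — Bandwidth: Δω = ω₀/Q = 1.29e+04 rad/s; BW = Δω/(2π) = 2053 Hz.

(a) f₀ = 2288 Hz  (b) Q = 1.114  (c) BW = 2053 Hz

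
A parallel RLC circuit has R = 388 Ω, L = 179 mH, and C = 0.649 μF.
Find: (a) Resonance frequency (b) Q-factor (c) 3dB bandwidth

Step 1 — Resonance: ω₀ = 1/√(LC) = 1/√(0.179·6.49e-07) = 2934 rad/s.
Step 2 — f₀ = ω₀/(2π) = 467 Hz.
Step 3 — Parallel Q: Q = R/(ω₀L) = 388/(2934·0.179) = 0.7388.
Step 4 — Bandwidth: Δω = ω₀/Q = 3971 rad/s; BW = Δω/(2π) = 632 Hz.

(a) f₀ = 467 Hz  (b) Q = 0.7388  (c) BW = 632 Hz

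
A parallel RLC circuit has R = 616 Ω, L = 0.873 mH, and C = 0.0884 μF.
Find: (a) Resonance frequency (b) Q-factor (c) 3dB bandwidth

Step 1 — Resonance: ω₀ = 1/√(LC) = 1/√(0.000873·8.84e-08) = 1.138e+05 rad/s.
Step 2 — f₀ = ω₀/(2π) = 1.812e+04 Hz.
Step 3 — Parallel Q: Q = R/(ω₀L) = 616/(1.138e+05·0.000873) = 6.199.
Step 4 — Bandwidth: Δω = ω₀/Q = 1.836e+04 rad/s; BW = Δω/(2π) = 2923 Hz.

(a) f₀ = 1.812e+04 Hz  (b) Q = 6.199  (c) BW = 2923 Hz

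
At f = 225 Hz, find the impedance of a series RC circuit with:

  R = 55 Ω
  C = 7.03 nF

Step 1 — Angular frequency: ω = 2π·f = 2π·225 = 1414 rad/s.
Step 2 — Component impedances:
  R: Z = R = 55 Ω
  C: Z = 1/(jωC) = -j/(ω·C) = 0 - j1.006e+05 Ω
Step 3 — Series combination: Z_total = R + C = 55 - j1.006e+05 Ω = 1.006e+05∠-90.0° Ω.

Z = 55 - j1.006e+05 Ω = 1.006e+05∠-90.0° Ω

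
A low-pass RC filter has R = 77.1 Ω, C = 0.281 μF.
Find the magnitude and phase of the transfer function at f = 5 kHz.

Step 1 — Angular frequency: ω = 2π·5000 = 3.142e+04 rad/s.
Step 2 — Transfer function: H(jω) = 1/(1 + jωRC).
Step 3 — Denominator: 1 + jωRC = 1 + j·3.142e+04·77.1·2.81e-07 = 1 + j0.6806.
Step 4 — H = 0.6834 - j0.4651.
Step 5 — Magnitude: |H| = 0.8267 (-1.7 dB); phase: φ = -34.2°.

|H| = 0.8267 (-1.7 dB), φ = -34.2°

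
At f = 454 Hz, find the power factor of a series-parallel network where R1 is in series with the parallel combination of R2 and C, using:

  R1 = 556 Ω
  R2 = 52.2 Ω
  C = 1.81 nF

Step 1 — Angular frequency: ω = 2π·f = 2π·454 = 2853 rad/s.
Step 2 — Component impedances:
  R1: Z = R = 556 Ω
  R2: Z = R = 52.2 Ω
  C: Z = 1/(jωC) = -j/(ω·C) = 0 - j1.937e+05 Ω
Step 3 — Parallel branch: R2 || C = 1/(1/R2 + 1/C) = 52.2 - j0.01407 Ω.
Step 4 — Series with R1: Z_total = R1 + (R2 || C) = 608.2 - j0.01407 Ω = 608.2∠-0.0° Ω.
Step 5 — Power factor: PF = cos(φ) = Re(Z)/|Z| = 608.2/608.2 = 1.
Step 6 — Type: Im(Z) = -0.01407 ⇒ leading (phase φ = -0.0°).

PF = 1 (leading, φ = -0.0°)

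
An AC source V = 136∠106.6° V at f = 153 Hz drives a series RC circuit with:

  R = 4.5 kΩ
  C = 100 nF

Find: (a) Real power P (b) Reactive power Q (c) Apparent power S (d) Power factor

Step 1 — Angular frequency: ω = 2π·f = 2π·153 = 961.3 rad/s.
Step 2 — Component impedances:
  R: Z = R = 4500 Ω
  C: Z = 1/(jωC) = -j/(ω·C) = 0 - j1.04e+04 Ω
Step 3 — Series combination: Z_total = R + C = 4500 - j1.04e+04 Ω = 1.133e+04∠-66.6° Ω.
Step 4 — Source phasor: V = 136∠106.6° V = -38.85 + j130.3 V.
Step 5 — Current: I = V / Z = -0.01192 + j0.001419 A = 0.012∠173.2° A.
Step 6 — Complex power: S = V·I* = 0.6479 - j1.498 VA.
Step 7 — Real power: P = Re(S) = 0.6479 W.
Step 8 — Reactive power: Q = Im(S) = -1.498 VAR.
Step 9 — Apparent power: |S| = 1.632 VA.
Step 10 — Power factor: PF = P/|S| = 0.397 (leading).

(a) P = 0.6479 W  (b) Q = -1.498 VAR  (c) S = 1.632 VA  (d) PF = 0.397 (leading)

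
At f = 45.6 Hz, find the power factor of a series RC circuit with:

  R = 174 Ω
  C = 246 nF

Step 1 — Angular frequency: ω = 2π·f = 2π·45.6 = 286.5 rad/s.
Step 2 — Component impedances:
  R: Z = R = 174 Ω
  C: Z = 1/(jωC) = -j/(ω·C) = 0 - j1.419e+04 Ω
Step 3 — Series combination: Z_total = R + C = 174 - j1.419e+04 Ω = 1.419e+04∠-89.3° Ω.
Step 4 — Power factor: PF = cos(φ) = Re(Z)/|Z| = 174/1.419e+04 = 0.01226.
Step 5 — Type: Im(Z) = -1.419e+04 ⇒ leading (phase φ = -89.3°).

PF = 0.01226 (leading, φ = -89.3°)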